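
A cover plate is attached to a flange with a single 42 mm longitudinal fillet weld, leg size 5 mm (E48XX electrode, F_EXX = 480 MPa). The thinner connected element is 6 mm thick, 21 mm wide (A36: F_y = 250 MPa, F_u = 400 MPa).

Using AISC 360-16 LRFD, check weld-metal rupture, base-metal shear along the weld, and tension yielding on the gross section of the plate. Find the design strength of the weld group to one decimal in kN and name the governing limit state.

Weld metal: throat = 0.707×5 = 3.535 mm, L = 42 mm. φR_n = 0.75 × 0.6 × 480 × 3.535 × 42 = 32.1 kN.
Base metal shear (6 mm plate): yield φR_n = 1.0×0.6×250×6×42 = 37.8 kN; rupture φR_n = 0.75×0.6×400×6×42 = 45.4 kN; take 37.8 kN (yield).
Tension yield (gross): A_g = 21×6 = 126 mm². φR_n = 0.90 × 250 × 126 = 28.4 kN.
Governing: min(32.1, 37.8, 28.4) = 28.4 kN → gross-section yield.

28.4 kN (gross-section yield governs)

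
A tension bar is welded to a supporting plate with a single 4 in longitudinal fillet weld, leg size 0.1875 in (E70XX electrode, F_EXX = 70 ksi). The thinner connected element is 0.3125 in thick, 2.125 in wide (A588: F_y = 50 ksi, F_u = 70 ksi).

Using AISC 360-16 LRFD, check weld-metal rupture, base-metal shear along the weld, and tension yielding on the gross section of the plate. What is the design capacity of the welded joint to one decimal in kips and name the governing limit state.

Weld metal: throat = 0.707×0.1875 = 0.13256 in, L = 4 in. φR_n = 0.75 × 0.6 × 70 × 0.13256 × 4 = 16.7 kips.
Base metal shear (0.3125 in plate): yield φR_n = 1.0×0.6×50×0.3125×4 = 37.5 kips; rupture φR_n = 0.75×0.6×70×0.3125×4 = 39.4 kips; take 37.5 kips (yield).
Tension yield (gross): A_g = 2.125×0.3125 = 0.66406 in². φR_n = 0.90 × 50 × 0.66406 = 29.9 kips.
Governing: min(16.7, 37.5, 29.9) = 16.7 kips → weld metal.

16.7 kips (weld metal governs)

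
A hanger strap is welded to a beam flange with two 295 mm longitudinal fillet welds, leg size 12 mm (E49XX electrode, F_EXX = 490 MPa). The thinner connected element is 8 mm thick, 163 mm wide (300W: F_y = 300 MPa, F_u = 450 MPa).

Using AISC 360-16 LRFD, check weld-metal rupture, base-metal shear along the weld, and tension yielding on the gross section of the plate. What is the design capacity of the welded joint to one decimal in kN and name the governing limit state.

Weld metal: throat = 0.707×12 = 8.484 mm, L = 2×295 = 590 mm. φR_n = 0.75 × 0.6 × 490 × 8.484 × 590 = 1103.7 kN.
Base metal shear (8 mm plate): yield φR_n = 1.0×0.6×300×8×590 = 849.6 kN; rupture φR_n = 0.75×0.6×450×8×590 = 955.8 kN; take 849.6 kN (yield).
Tension yield (gross): A_g = 163×8 = 1304 mm². φR_n = 0.90 × 300 × 1304 = 352.1 kN.
Governing: min(1103.7, 849.6, 352.1) = 352.1 kN → gross-section yield.

352.1 kN (gross-section yield governs)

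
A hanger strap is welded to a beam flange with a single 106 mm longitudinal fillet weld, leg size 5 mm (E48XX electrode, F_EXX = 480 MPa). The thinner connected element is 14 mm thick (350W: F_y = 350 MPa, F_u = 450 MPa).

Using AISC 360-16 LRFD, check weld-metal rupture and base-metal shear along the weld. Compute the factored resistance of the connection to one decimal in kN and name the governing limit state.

80.9 kN (weld metal governs)

Weld metal: throat = 0.707×5 = 3.535 mm, L = 106 mm. φR_n = 0.75 × 0.6 × 480 × 3.535 × 106 = 80.9 kN.
Base metal shear (14 mm plate): yield φR_n = 1.0×0.6×350×14×106 = 311.6 kN; rupture φR_n = 0.75×0.6×450×14×106 = 300.5 kN; take 300.5 kN (rupture).
Governing: min(80.9, 300.5) = 80.9 kN → weld metal.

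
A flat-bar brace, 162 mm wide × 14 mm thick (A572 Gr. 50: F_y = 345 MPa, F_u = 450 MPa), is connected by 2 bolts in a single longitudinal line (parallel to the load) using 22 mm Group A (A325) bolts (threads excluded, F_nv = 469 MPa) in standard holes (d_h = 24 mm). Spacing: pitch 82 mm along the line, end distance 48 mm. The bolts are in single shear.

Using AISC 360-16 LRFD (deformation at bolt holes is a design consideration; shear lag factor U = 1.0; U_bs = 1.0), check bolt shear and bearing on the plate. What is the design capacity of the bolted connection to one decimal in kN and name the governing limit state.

267.4 kN (bolt shear governs)

Bolt shear: A_b = π(22)²/4 = 380.13 mm². φR_n = 0.75 × 469 × 380.13 × 2 × 1 = 267.4 kN.
Bearing (14 mm plate, F_u = 450 MPa): end bolts L_c = 48 − 24/2 = 36, R_n = min(1.2×36×14×450, 2.4×22×14×450) = 272.16 kN/bolt; interior L_c = 82 − 24 = 58, R_n = 332.64 kN/bolt. φR_n = 0.75 × (1×272.16 + 1×332.64) = 453.6 kN.
Governing: min(267.4, 453.6) = 267.4 kN → bolt shear.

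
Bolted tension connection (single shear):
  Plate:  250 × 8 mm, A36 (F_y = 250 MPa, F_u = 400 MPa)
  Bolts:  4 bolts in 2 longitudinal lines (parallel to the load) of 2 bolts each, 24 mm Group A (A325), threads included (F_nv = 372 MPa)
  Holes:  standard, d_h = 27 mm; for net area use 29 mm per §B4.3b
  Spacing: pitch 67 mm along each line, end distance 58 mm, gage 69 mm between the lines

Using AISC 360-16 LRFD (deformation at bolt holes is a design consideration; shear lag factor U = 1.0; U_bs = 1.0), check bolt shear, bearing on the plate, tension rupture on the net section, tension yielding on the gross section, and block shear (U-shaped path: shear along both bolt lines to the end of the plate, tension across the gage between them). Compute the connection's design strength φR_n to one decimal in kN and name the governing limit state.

Bolt shear: A_b = π(24)²/4 = 452.39 mm². φR_n = 0.75 × 372 × 452.39 × 4 × 1 = 504.9 kN.
Bearing (8 mm plate, F_u = 400 MPa): end bolts L_c = 58 − 27/2 = 44.5, R_n = min(1.2×44.5×8×400, 2.4×24×8×400) = 170.88 kN/bolt; interior L_c = 67 − 27 = 40, R_n = 153.6 kN/bolt. φR_n = 0.75 × (2×170.88 + 2×153.6) = 486.7 kN.
Tension rupture (net): A_n = (250 − 2×29)×8 = 1536 mm² (U = 1.0, A_e = A_n). φR_n = 0.75 × 400 × 1536 = 460.8 kN.
Tension yield (gross): A_g = 250×8 = 2000 mm². φR_n = 0.90 × 250 × 2000 = 450.0 kN.
Block shear: shear path 2×[58+1×67] = 2×125 mm, A_gv = 2000, A_nv = 2×(125 − 1.5×29)×8 = 1304 mm²; tension across gage: (69 − 1×29)×8 = 320 mm². R_n = min(0.6×400×1304, 0.6×250×2000) + 1.0×400×320 = min(312.96, 300) + 128 = 428 kN. φR_n = 0.75 × 428 = 321.0 kN.
Governing: min(504.9, 486.7, 460.8, 450.0, 321.0) = 321.0 kN → block shear.

321.0 kN (block shear governs)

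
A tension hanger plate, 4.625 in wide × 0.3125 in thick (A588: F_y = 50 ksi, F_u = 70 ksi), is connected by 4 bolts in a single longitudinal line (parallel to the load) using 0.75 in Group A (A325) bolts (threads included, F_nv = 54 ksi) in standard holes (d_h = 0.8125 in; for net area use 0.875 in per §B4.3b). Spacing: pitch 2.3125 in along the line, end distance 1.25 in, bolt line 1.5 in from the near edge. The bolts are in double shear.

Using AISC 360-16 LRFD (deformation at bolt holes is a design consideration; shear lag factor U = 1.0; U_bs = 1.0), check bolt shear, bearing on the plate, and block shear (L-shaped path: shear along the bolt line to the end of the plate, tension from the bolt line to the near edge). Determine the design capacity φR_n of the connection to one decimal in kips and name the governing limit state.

67.9 kips (block shear governs)

Bolt shear: A_b = π(0.75)²/4 = 0.44179 in². φR_n = 0.75 × 54 × 0.44179 × 4 × 2 = 143.1 kips.
Bearing (0.3125 in plate, F_u = 70 ksi): end bolts L_c = 1.25 − 0.8125/2 = 0.84375, R_n = min(1.2×0.84375×0.3125×70, 2.4×0.75×0.3125×70) = 22.148 kips/bolt; interior L_c = 2.3125 − 0.8125 = 1.5, R_n = 39.375 kips/bolt. φR_n = 0.75 × (1×22.148 + 3×39.375) = 105.2 kips.
Block shear: shear path 1×[1.25+3×2.3125] = 1×8.1875 in, A_gv = 2.5586, A_nv = 1×(8.1875 − 3.5×0.875)×0.3125 = 1.6016 in²; tension to near edge: (1.5 − 0.5×0.875)×0.3125 = 0.33203 in². R_n = min(0.6×70×1.6016, 0.6×50×2.5586) + 1.0×70×0.33203 = min(67.267, 76.758) + 23.242 = 90.509 kips. φR_n = 0.75 × 90.509 = 67.9 kips.
Governing: min(143.1, 105.2, 67.9) = 67.9 kips → block shear.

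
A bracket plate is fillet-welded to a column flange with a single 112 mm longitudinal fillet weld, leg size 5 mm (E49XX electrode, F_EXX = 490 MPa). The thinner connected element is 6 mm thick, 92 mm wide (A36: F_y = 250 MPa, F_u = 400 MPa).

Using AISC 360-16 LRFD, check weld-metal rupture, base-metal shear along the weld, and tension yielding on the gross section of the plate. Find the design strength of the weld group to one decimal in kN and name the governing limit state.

Weld metal: throat = 0.707×5 = 3.535 mm, L = 112 mm. φR_n = 0.75 × 0.6 × 490 × 3.535 × 112 = 87.3 kN.
Base metal shear (6 mm plate): yield φR_n = 1.0×0.6×250×6×112 = 100.8 kN; rupture φR_n = 0.75×0.6×400×6×112 = 121.0 kN; take 100.8 kN (yield).
Tension yield (gross): A_g = 92×6 = 552 mm². φR_n = 0.90 × 250 × 552 = 124.2 kN.
Governing: min(87.3, 100.8, 124.2) = 87.3 kN → weld metal.

87.3 kN (weld metal governs)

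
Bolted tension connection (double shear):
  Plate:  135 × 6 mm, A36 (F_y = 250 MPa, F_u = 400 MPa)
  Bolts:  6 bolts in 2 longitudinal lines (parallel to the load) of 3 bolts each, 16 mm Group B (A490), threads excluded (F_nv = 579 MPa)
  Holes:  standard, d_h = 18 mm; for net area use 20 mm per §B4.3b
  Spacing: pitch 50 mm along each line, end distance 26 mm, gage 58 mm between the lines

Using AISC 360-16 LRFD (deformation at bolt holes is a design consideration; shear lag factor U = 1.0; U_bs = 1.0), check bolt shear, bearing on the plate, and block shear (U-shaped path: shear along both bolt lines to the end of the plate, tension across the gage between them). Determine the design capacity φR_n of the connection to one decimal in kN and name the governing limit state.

232.6 kN (block shear governs)

Bolt shear: A_b = π(16)²/4 = 201.06 mm². φR_n = 0.75 × 579 × 201.06 × 6 × 2 = 1047.7 kN.
Bearing (6 mm plate, F_u = 400 MPa): end bolts L_c = 26 − 18/2 = 17, R_n = min(1.2×17×6×400, 2.4×16×6×400) = 48.96 kN/bolt; interior L_c = 50 − 18 = 32, R_n = 92.16 kN/bolt. φR_n = 0.75 × (2×48.96 + 4×92.16) = 349.9 kN.
Block shear: shear path 2×[26+2×50] = 2×126 mm, A_gv = 1512, A_nv = 2×(126 − 2.5×20)×6 = 912 mm²; tension across gage: (58 − 1×20)×6 = 228 mm². R_n = min(0.6×400×912, 0.6×250×1512) + 1.0×400×228 = min(218.88, 226.8) + 91.2 = 310.08 kN. φR_n = 0.75 × 310.08 = 232.6 kN.
Governing: min(1047.7, 349.9, 232.6) = 232.6 kN → block shear.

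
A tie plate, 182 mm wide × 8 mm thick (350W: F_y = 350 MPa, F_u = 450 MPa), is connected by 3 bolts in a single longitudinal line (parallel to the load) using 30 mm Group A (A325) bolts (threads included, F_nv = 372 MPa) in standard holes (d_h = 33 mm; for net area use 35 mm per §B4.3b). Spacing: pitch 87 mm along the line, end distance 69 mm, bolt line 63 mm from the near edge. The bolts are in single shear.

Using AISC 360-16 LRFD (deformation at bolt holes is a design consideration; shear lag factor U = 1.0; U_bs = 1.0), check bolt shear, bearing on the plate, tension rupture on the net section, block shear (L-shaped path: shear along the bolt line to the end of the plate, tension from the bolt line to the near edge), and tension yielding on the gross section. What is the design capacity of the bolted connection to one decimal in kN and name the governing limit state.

Bolt shear: A_b = π(30)²/4 = 706.86 mm². φR_n = 0.75 × 372 × 706.86 × 3 × 1 = 591.6 kN.
Bearing (8 mm plate, F_u = 450 MPa): end bolts L_c = 69 − 33/2 = 52.5, R_n = min(1.2×52.5×8×450, 2.4×30×8×450) = 226.8 kN/bolt; interior L_c = 87 − 33 = 54, R_n = 233.28 kN/bolt. φR_n = 0.75 × (1×226.8 + 2×233.28) = 520.0 kN.
Tension rupture (net): A_n = (182 − 1×35)×8 = 1176 mm² (U = 1.0, A_e = A_n). φR_n = 0.75 × 450 × 1176 = 396.9 kN.
Block shear: shear path 1×[69+2×87] = 1×243 mm, A_gv = 1944, A_nv = 1×(243 − 2.5×35)×8 = 1244 mm²; tension to near edge: (63 − 0.5×35)×8 = 364 mm². R_n = min(0.6×450×1244, 0.6×350×1944) + 1.0×450×364 = min(335.88, 408.24) + 163.8 = 499.68 kN. φR_n = 0.75 × 499.68 = 374.8 kN.
Tension yield (gross): A_g = 182×8 = 1456 mm². φR_n = 0.90 × 350 × 1456 = 458.6 kN.
Governing: min(591.6, 520.0, 396.9, 374.8, 458.6) = 374.8 kN → block shear.

374.8 kN (block shear governs)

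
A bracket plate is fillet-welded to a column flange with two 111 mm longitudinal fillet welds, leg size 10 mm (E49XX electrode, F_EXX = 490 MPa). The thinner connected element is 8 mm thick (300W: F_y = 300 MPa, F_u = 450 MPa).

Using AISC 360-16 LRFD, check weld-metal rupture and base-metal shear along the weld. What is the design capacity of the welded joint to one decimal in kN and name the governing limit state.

319.7 kN (base-metal shear governs)

Weld metal: throat = 0.707×10 = 7.07 mm, L = 2×111 = 222 mm. φR_n = 0.75 × 0.6 × 490 × 7.07 × 222 = 346.1 kN.
Base metal shear (8 mm plate): yield φR_n = 1.0×0.6×300×8×222 = 319.7 kN; rupture φR_n = 0.75×0.6×450×8×222 = 359.6 kN; take 319.7 kN (yield).
Governing: min(346.1, 319.7) = 319.7 kN → base-metal shear.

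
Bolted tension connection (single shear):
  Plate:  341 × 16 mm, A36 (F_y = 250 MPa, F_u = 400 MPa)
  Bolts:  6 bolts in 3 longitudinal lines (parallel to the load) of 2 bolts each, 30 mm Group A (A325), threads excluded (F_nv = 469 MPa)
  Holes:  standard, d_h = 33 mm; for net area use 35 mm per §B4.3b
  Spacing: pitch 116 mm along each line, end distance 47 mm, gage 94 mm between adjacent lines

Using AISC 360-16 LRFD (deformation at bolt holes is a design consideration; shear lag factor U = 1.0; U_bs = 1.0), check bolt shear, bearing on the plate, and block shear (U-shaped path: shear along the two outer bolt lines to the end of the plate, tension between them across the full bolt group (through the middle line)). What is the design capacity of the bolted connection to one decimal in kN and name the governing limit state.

Bolt shear: A_b = π(30)²/4 = 706.86 mm². φR_n = 0.75 × 469 × 706.86 × 6 × 1 = 1491.8 kN.
Bearing (16 mm plate, F_u = 400 MPa): end bolts L_c = 47 − 33/2 = 30.5, R_n = min(1.2×30.5×16×400, 2.4×30×16×400) = 234.24 kN/bolt; interior L_c = 116 − 33 = 83, R_n = 460.8 kN/bolt. φR_n = 0.75 × (3×234.24 + 3×460.8) = 1563.8 kN.
Block shear: shear path 2×[47+1×116] = 2×163 mm, A_gv = 5216, A_nv = 2×(163 − 1.5×35)×16 = 3536 mm²; tension across gage: (188 − 2×35)×16 = 1888 mm². R_n = min(0.6×400×3536, 0.6×250×5216) + 1.0×400×1888 = min(848.64, 782.4) + 755.2 = 1537.6 kN. φR_n = 0.75 × 1537.6 = 1153.2 kN.
Governing: min(1491.8, 1563.8, 1153.2) = 1153.2 kN → block shear.

1153.2 kN (block shear governs)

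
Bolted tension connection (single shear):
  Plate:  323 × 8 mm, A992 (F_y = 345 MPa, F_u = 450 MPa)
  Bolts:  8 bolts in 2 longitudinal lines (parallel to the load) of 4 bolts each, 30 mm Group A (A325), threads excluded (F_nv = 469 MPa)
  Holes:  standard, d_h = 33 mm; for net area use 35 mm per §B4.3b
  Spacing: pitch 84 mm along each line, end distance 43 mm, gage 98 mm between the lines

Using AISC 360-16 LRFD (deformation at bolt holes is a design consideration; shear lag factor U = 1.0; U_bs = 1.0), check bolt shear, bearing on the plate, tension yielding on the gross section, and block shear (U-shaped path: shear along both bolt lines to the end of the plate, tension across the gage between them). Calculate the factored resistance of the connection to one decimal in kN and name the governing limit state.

Bolt shear: A_b = π(30)²/4 = 706.86 mm². φR_n = 0.75 × 469 × 706.86 × 8 × 1 = 1989.1 kN.
Bearing (8 mm plate, F_u = 450 MPa): end bolts L_c = 43 − 33/2 = 26.5, R_n = min(1.2×26.5×8×450, 2.4×30×8×450) = 114.48 kN/bolt; interior L_c = 84 − 33 = 51, R_n = 220.32 kN/bolt. φR_n = 0.75 × (2×114.48 + 6×220.32) = 1163.2 kN.
Tension yield (gross): A_g = 323×8 = 2584 mm². φR_n = 0.90 × 345 × 2584 = 802.3 kN.
Block shear: shear path 2×[43+3×84] = 2×295 mm, A_gv = 4720, A_nv = 2×(295 − 3.5×35)×8 = 2760 mm²; tension across gage: (98 − 1×35)×8 = 504 mm². R_n = min(0.6×450×2760, 0.6×345×4720) + 1.0×450×504 = min(745.2, 977.04) + 226.8 = 972 kN. φR_n = 0.75 × 972 = 729.0 kN.
Governing: min(1989.1, 1163.2, 802.3, 729.0) = 729.0 kN → block shear.

729.0 kN (block shear governs)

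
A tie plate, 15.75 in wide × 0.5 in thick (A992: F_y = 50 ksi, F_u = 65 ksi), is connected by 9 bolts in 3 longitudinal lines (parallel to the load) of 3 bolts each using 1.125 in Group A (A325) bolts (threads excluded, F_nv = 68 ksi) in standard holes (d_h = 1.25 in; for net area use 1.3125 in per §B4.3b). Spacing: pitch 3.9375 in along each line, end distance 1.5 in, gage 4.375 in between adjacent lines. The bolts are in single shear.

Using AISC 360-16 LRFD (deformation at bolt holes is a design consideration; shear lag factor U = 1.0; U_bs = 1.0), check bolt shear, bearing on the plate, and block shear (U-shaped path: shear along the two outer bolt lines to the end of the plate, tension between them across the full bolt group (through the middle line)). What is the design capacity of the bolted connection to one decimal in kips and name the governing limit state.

327.5 kips (block shear governs)

Bolt shear: A_b = π(1.125)²/4 = 0.99402 in². φR_n = 0.75 × 68 × 0.99402 × 9 × 1 = 456.3 kips.
Bearing (0.5 in plate, F_u = 65 ksi): end bolts L_c = 1.5 − 1.25/2 = 0.875, R_n = min(1.2×0.875×0.5×65, 2.4×1.125×0.5×65) = 34.125 kips/bolt; interior L_c = 3.9375 − 1.25 = 2.6875, R_n = 87.75 kips/bolt. φR_n = 0.75 × (3×34.125 + 6×87.75) = 471.7 kips.
Block shear: shear path 2×[1.5+2×3.9375] = 2×9.375 in, A_gv = 9.375, A_nv = 2×(9.375 − 2.5×1.3125)×0.5 = 6.0938 in²; tension across gage: (8.75 − 2×1.3125)×0.5 = 3.0625 in². R_n = min(0.6×65×6.0938, 0.6×50×9.375) + 1.0×65×3.0625 = min(237.66, 281.25) + 199.06 = 436.72 kips. φR_n = 0.75 × 436.72 = 327.5 kips.
Governing: min(456.3, 471.7, 327.5) = 327.5 kips → block shear.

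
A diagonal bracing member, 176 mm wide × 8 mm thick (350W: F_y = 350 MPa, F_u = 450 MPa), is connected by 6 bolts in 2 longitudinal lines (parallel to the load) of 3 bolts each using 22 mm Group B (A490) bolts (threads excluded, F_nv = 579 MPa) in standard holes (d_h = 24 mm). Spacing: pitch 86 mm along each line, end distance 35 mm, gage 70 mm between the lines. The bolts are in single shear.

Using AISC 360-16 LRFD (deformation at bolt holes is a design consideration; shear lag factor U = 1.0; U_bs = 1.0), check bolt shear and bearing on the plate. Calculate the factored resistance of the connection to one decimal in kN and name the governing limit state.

719.3 kN (bearing governs)

Bolt shear: A_b = π(22)²/4 = 380.13 mm². φR_n = 0.75 × 579 × 380.13 × 6 × 1 = 990.4 kN.
Bearing (8 mm plate, F_u = 450 MPa): end bolts L_c = 35 − 24/2 = 23, R_n = min(1.2×23×8×450, 2.4×22×8×450) = 99.36 kN/bolt; interior L_c = 86 − 24 = 62, R_n = 190.08 kN/bolt. φR_n = 0.75 × (2×99.36 + 4×190.08) = 719.3 kN.
Governing: min(990.4, 719.3) = 719.3 kN → bearing.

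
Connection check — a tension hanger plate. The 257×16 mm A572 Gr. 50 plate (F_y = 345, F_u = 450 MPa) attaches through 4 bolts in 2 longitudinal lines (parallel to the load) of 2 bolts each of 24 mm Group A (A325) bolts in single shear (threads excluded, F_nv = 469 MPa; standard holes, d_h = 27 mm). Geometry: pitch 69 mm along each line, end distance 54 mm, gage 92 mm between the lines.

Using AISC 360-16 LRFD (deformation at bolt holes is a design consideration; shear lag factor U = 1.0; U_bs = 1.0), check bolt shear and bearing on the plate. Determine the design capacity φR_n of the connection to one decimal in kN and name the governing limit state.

Bolt shear: A_b = π(24)²/4 = 452.39 mm². φR_n = 0.75 × 469 × 452.39 × 4 × 1 = 636.5 kN.
Bearing (16 mm plate, F_u = 450 MPa): end bolts L_c = 54 − 27/2 = 40.5, R_n = min(1.2×40.5×16×450, 2.4×24×16×450) = 349.92 kN/bolt; interior L_c = 69 − 27 = 42, R_n = 362.88 kN/bolt. φR_n = 0.75 × (2×349.92 + 2×362.88) = 1069.2 kN.
Governing: min(636.5, 1069.2) = 636.5 kN → bolt shear.

636.5 kN (bolt shear governs)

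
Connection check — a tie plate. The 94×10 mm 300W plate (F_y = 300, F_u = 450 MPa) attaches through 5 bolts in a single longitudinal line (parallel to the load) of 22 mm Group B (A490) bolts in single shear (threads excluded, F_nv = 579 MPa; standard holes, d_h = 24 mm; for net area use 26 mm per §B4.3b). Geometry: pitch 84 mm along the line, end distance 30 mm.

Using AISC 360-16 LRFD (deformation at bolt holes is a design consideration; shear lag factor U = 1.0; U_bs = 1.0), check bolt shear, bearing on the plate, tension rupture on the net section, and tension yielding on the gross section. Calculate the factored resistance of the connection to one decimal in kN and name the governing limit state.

Bolt shear: A_b = π(22)²/4 = 380.13 mm². φR_n = 0.75 × 579 × 380.13 × 5 × 1 = 825.4 kN.
Bearing (10 mm plate, F_u = 450 MPa): end bolts L_c = 30 − 24/2 = 18, R_n = min(1.2×18×10×450, 2.4×22×10×450) = 97.2 kN/bolt; interior L_c = 84 − 24 = 60, R_n = 237.6 kN/bolt. φR_n = 0.75 × (1×97.2 + 4×237.6) = 785.7 kN.
Tension rupture (net): A_n = (94 − 1×26)×10 = 680 mm² (U = 1.0, A_e = A_n). φR_n = 0.75 × 450 × 680 = 229.5 kN.
Tension yield (gross): A_g = 94×10 = 940 mm². φR_n = 0.90 × 300 × 940 = 253.8 kN.
Governing: min(825.4, 785.7, 229.5, 253.8) = 229.5 kN → net-section rupture.

229.5 kN (net-section rupture governs)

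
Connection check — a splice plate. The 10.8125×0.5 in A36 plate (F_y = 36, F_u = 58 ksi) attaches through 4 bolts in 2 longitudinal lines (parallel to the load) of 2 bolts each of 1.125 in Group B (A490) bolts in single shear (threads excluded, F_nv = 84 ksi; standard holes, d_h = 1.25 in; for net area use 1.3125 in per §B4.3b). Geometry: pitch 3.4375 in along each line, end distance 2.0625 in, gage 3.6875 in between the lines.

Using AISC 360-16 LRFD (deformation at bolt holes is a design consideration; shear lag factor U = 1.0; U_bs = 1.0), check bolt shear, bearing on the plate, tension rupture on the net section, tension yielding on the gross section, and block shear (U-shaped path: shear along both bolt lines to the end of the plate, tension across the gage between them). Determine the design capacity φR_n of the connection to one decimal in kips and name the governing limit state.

140.8 kips (block shear governs)

Bolt shear: A_b = π(1.125)²/4 = 0.99402 in². φR_n = 0.75 × 84 × 0.99402 × 4 × 1 = 250.5 kips.
Bearing (0.5 in plate, F_u = 58 ksi): end bolts L_c = 2.0625 − 1.25/2 = 1.4375, R_n = min(1.2×1.4375×0.5×58, 2.4×1.125×0.5×58) = 50.025 kips/bolt; interior L_c = 3.4375 − 1.25 = 2.1875, R_n = 76.125 kips/bolt. φR_n = 0.75 × (2×50.025 + 2×76.125) = 189.2 kips.
Tension rupture (net): A_n = (10.8125 − 2×1.3125)×0.5 = 4.0938 in² (U = 1.0, A_e = A_n). φR_n = 0.75 × 58 × 4.0938 = 178.1 kips.
Tension yield (gross): A_g = 10.8125×0.5 = 5.4063 in². φR_n = 0.90 × 36 × 5.4063 = 175.2 kips.
Block shear: shear path 2×[2.0625+1×3.4375] = 2×5.5 in, A_gv = 5.5, A_nv = 2×(5.5 − 1.5×1.3125)×0.5 = 3.5313 in²; tension across gage: (3.6875 − 1×1.3125)×0.5 = 1.1875 in². R_n = min(0.6×58×3.5313, 0.6×36×5.5) + 1.0×58×1.1875 = min(122.89, 118.8) + 68.875 = 187.68 kips. φR_n = 0.75 × 187.68 = 140.8 kips.
Governing: min(250.5, 189.2, 178.1, 175.2, 140.8) = 140.8 kips → block shear.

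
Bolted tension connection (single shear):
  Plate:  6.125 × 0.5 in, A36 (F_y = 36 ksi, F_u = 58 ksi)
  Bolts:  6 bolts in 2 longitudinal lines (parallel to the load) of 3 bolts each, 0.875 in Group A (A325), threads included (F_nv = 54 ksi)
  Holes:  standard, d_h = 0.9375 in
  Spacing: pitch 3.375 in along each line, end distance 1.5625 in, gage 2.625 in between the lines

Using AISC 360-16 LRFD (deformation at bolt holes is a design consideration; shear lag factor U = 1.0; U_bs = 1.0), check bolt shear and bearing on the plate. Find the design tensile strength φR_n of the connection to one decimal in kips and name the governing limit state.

146.1 kips (bolt shear governs)

Bolt shear: A_b = π(0.875)²/4 = 0.60132 in². φR_n = 0.75 × 54 × 0.60132 × 6 × 1 = 146.1 kips.
Bearing (0.5 in plate, F_u = 58 ksi): end bolts L_c = 1.5625 − 0.9375/2 = 1.09375, R_n = min(1.2×1.09375×0.5×58, 2.4×0.875×0.5×58) = 38.063 kips/bolt; interior L_c = 3.375 − 0.9375 = 2.4375, R_n = 60.9 kips/bolt. φR_n = 0.75 × (2×38.063 + 4×60.9) = 239.8 kips.
Governing: min(146.1, 239.8) = 146.1 kips → bolt shear.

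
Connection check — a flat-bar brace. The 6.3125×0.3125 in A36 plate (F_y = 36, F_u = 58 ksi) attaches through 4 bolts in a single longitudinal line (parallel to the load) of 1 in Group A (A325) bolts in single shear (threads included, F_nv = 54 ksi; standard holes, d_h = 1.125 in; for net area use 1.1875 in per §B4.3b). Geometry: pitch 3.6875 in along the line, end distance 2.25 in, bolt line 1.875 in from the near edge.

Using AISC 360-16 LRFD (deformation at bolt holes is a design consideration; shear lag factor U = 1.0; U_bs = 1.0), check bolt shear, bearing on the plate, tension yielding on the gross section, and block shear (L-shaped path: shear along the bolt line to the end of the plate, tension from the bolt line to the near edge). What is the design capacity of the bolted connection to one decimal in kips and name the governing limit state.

63.9 kips (gross-section yield governs)

Bolt shear: A_b = π(1)²/4 = 0.7854 in². φR_n = 0.75 × 54 × 0.7854 × 4 × 1 = 127.2 kips.
Bearing (0.3125 in plate, F_u = 58 ksi): end bolts L_c = 2.25 − 1.125/2 = 1.6875, R_n = min(1.2×1.6875×0.3125×58, 2.4×1×0.3125×58) = 36.703 kips/bolt; interior L_c = 3.6875 − 1.125 = 2.5625, R_n = 43.5 kips/bolt. φR_n = 0.75 × (1×36.703 + 3×43.5) = 125.4 kips.
Tension yield (gross): A_g = 6.3125×0.3125 = 1.9727 in². φR_n = 0.90 × 36 × 1.9727 = 63.9 kips.
Block shear: shear path 1×[2.25+3×3.6875] = 1×13.3125 in, A_gv = 4.1602, A_nv = 1×(13.3125 − 3.5×1.1875)×0.3125 = 2.8613 in²; tension to near edge: (1.875 − 0.5×1.1875)×0.3125 = 0.40039 in². R_n = min(0.6×58×2.8613, 0.6×36×4.1602) + 1.0×58×0.40039 = min(99.573, 89.86) + 23.223 = 113.08 kips. φR_n = 0.75 × 113.08 = 84.8 kips.
Governing: min(127.2, 125.4, 63.9, 84.8) = 63.9 kips → gross-section yield.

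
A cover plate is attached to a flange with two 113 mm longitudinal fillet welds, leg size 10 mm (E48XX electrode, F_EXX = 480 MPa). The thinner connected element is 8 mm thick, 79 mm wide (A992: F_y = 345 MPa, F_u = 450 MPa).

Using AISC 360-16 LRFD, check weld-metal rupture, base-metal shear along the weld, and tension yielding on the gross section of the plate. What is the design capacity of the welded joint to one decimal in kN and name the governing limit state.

196.2 kN (gross-section yield governs)

Weld metal: throat = 0.707×10 = 7.07 mm, L = 2×113 = 226 mm. φR_n = 0.75 × 0.6 × 480 × 7.07 × 226 = 345.1 kN.
Base metal shear (8 mm plate): yield φR_n = 1.0×0.6×345×8×226 = 374.3 kN; rupture φR_n = 0.75×0.6×450×8×226 = 366.1 kN; take 366.1 kN (rupture).
Tension yield (gross): A_g = 79×8 = 632 mm². φR_n = 0.90 × 345 × 632 = 196.2 kN.
Governing: min(345.1, 366.1, 196.2) = 196.2 kN → gross-section yield.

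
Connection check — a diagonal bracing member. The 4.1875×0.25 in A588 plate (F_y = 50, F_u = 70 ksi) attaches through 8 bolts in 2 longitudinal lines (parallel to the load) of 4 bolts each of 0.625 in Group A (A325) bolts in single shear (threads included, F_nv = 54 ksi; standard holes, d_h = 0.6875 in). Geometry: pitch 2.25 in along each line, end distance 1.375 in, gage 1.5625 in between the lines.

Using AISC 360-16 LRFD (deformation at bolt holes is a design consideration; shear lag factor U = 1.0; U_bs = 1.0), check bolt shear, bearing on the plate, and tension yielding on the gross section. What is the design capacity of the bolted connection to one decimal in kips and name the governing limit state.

Bolt shear: A_b = π(0.625)²/4 = 0.3068 in². φR_n = 0.75 × 54 × 0.3068 × 8 × 1 = 99.4 kips.
Bearing (0.25 in plate, F_u = 70 ksi): end bolts L_c = 1.375 − 0.6875/2 = 1.03125, R_n = min(1.2×1.03125×0.25×70, 2.4×0.625×0.25×70) = 21.656 kips/bolt; interior L_c = 2.25 − 0.6875 = 1.5625, R_n = 26.25 kips/bolt. φR_n = 0.75 × (2×21.656 + 6×26.25) = 150.6 kips.
Tension yield (gross): A_g = 4.1875×0.25 = 1.0469 in². φR_n = 0.90 × 50 × 1.0469 = 47.1 kips.
Governing: min(99.4, 150.6, 47.1) = 47.1 kips → gross-section yield.

47.1 kips (gross-section yield governs)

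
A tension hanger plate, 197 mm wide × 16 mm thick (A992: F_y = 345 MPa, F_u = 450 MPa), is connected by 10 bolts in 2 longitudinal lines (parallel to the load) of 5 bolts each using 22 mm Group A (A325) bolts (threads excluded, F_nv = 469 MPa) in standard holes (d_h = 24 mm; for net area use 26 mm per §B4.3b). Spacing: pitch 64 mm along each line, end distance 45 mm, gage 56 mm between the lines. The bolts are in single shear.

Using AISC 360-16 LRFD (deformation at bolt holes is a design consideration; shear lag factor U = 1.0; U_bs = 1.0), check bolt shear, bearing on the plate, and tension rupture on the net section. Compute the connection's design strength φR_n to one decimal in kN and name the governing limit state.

Bolt shear: A_b = π(22)²/4 = 380.13 mm². φR_n = 0.75 × 469 × 380.13 × 10 × 1 = 1337.1 kN.
Bearing (16 mm plate, F_u = 450 MPa): end bolts L_c = 45 − 24/2 = 33, R_n = min(1.2×33×16×450, 2.4×22×16×450) = 285.12 kN/bolt; interior L_c = 64 − 24 = 40, R_n = 345.6 kN/bolt. φR_n = 0.75 × (2×285.12 + 8×345.6) = 2501.3 kN.
Tension rupture (net): A_n = (197 − 2×26)×16 = 2320 mm² (U = 1.0, A_e = A_n). φR_n = 0.75 × 450 × 2320 = 783.0 kN.
Governing: min(1337.1, 2501.3, 783.0) = 783.0 kN → net-section rupture.

783.0 kN (net-section rupture governs)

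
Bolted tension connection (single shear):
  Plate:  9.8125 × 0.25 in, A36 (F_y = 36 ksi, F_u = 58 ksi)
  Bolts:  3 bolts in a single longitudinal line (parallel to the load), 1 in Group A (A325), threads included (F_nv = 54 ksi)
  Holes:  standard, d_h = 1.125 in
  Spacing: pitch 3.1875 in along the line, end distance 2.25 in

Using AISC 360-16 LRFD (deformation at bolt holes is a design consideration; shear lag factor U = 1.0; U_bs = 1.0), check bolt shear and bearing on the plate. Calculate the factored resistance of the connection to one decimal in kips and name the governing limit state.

Bolt shear: A_b = π(1)²/4 = 0.7854 in². φR_n = 0.75 × 54 × 0.7854 × 3 × 1 = 95.4 kips.
Bearing (0.25 in plate, F_u = 58 ksi): end bolts L_c = 2.25 − 1.125/2 = 1.6875, R_n = min(1.2×1.6875×0.25×58, 2.4×1×0.25×58) = 29.363 kips/bolt; interior L_c = 3.1875 − 1.125 = 2.0625, R_n = 34.8 kips/bolt. φR_n = 0.75 × (1×29.363 + 2×34.8) = 74.2 kips.
Governing: min(95.4, 74.2) = 74.2 kips → bearing.

74.2 kips (bearing governs)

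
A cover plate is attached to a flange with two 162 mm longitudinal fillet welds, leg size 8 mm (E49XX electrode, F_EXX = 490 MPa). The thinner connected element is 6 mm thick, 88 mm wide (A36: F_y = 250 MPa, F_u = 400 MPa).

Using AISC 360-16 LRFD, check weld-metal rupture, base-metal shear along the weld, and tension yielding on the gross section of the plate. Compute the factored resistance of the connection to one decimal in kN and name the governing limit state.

118.8 kN (gross-section yield governs)

Weld metal: throat = 0.707×8 = 5.656 mm, L = 2×162 = 324 mm. φR_n = 0.75 × 0.6 × 490 × 5.656 × 324 = 404.1 kN.
Base metal shear (6 mm plate): yield φR_n = 1.0×0.6×250×6×324 = 291.6 kN; rupture φR_n = 0.75×0.6×400×6×324 = 349.9 kN; take 291.6 kN (yield).
Tension yield (gross): A_g = 88×6 = 528 mm². φR_n = 0.90 × 250 × 528 = 118.8 kN.
Governing: min(404.1, 291.6, 118.8) = 118.8 kN → gross-section yield.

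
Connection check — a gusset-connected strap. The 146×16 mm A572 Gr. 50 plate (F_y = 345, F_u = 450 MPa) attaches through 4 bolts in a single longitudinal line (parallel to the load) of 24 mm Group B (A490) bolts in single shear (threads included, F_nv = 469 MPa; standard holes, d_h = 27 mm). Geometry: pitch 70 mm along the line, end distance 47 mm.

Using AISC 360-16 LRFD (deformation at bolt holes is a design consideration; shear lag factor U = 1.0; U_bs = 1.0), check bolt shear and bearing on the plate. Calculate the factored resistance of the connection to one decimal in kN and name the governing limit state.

Bolt shear: A_b = π(24)²/4 = 452.39 mm². φR_n = 0.75 × 469 × 452.39 × 4 × 1 = 636.5 kN.
Bearing (16 mm plate, F_u = 450 MPa): end bolts L_c = 47 − 27/2 = 33.5, R_n = min(1.2×33.5×16×450, 2.4×24×16×450) = 289.44 kN/bolt; interior L_c = 70 − 27 = 43, R_n = 371.52 kN/bolt. φR_n = 0.75 × (1×289.44 + 3×371.52) = 1053.0 kN.
Governing: min(636.5, 1053.0) = 636.5 kN → bolt shear.

636.5 kN (bolt shear governs)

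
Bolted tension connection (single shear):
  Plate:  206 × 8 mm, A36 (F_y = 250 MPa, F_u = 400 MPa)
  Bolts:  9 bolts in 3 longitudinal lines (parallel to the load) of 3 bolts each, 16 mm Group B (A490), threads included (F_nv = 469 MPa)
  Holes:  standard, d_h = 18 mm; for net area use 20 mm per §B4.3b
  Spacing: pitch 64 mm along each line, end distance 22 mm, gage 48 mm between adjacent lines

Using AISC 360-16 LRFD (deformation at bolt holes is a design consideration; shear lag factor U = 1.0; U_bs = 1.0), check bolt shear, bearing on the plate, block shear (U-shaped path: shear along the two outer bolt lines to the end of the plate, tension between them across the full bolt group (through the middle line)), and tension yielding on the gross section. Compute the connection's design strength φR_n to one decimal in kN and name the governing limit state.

Bolt shear: A_b = π(16)²/4 = 201.06 mm². φR_n = 0.75 × 469 × 201.06 × 9 × 1 = 636.5 kN.
Bearing (8 mm plate, F_u = 400 MPa): end bolts L_c = 22 − 18/2 = 13, R_n = min(1.2×13×8×400, 2.4×16×8×400) = 49.92 kN/bolt; interior L_c = 64 − 18 = 46, R_n = 122.88 kN/bolt. φR_n = 0.75 × (3×49.92 + 6×122.88) = 665.3 kN.
Block shear: shear path 2×[22+2×64] = 2×150 mm, A_gv = 2400, A_nv = 2×(150 − 2.5×20)×8 = 1600 mm²; tension across gage: (96 − 2×20)×8 = 448 mm². R_n = min(0.6×400×1600, 0.6×250×2400) + 1.0×400×448 = min(384, 360) + 179.2 = 539.2 kN. φR_n = 0.75 × 539.2 = 404.4 kN.
Tension yield (gross): A_g = 206×8 = 1648 mm². φR_n = 0.90 × 250 × 1648 = 370.8 kN.
Governing: min(636.5, 665.3, 404.4, 370.8) = 370.8 kN → gross-section yield.

370.8 kN (gross-section yield governs)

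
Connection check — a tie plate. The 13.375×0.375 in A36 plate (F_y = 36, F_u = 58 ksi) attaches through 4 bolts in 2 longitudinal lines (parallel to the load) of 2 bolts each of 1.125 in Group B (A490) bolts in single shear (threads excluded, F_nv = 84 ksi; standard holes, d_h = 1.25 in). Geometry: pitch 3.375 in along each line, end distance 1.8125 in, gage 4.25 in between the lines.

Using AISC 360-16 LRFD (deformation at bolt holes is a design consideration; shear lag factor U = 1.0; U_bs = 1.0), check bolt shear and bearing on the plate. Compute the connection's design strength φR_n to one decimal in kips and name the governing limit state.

129.7 kips (bearing governs)

Bolt shear: A_b = π(1.125)²/4 = 0.99402 in². φR_n = 0.75 × 84 × 0.99402 × 4 × 1 = 250.5 kips.
Bearing (0.375 in plate, F_u = 58 ksi): end bolts L_c = 1.8125 − 1.25/2 = 1.1875, R_n = min(1.2×1.1875×0.375×58, 2.4×1.125×0.375×58) = 30.994 kips/bolt; interior L_c = 3.375 − 1.25 = 2.125, R_n = 55.463 kips/bolt. φR_n = 0.75 × (2×30.994 + 2×55.463) = 129.7 kips.
Governing: min(250.5, 129.7) = 129.7 kips → bearing.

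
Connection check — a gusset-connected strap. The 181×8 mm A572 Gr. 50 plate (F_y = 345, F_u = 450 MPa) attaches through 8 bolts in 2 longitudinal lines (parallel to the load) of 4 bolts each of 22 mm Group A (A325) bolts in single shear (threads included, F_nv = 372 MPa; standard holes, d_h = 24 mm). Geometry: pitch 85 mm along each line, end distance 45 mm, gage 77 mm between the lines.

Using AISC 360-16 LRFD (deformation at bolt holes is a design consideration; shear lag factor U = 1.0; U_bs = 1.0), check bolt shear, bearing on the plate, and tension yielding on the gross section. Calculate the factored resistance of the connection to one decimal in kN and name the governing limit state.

Bolt shear: A_b = π(22)²/4 = 380.13 mm². φR_n = 0.75 × 372 × 380.13 × 8 × 1 = 848.5 kN.
Bearing (8 mm plate, F_u = 450 MPa): end bolts L_c = 45 − 24/2 = 33, R_n = min(1.2×33×8×450, 2.4×22×8×450) = 142.56 kN/bolt; interior L_c = 85 − 24 = 61, R_n = 190.08 kN/bolt. φR_n = 0.75 × (2×142.56 + 6×190.08) = 1069.2 kN.
Tension yield (gross): A_g = 181×8 = 1448 mm². φR_n = 0.90 × 345 × 1448 = 449.6 kN.
Governing: min(848.5, 1069.2, 449.6) = 449.6 kN → gross-section yield.

449.6 kN (gross-section yield governs)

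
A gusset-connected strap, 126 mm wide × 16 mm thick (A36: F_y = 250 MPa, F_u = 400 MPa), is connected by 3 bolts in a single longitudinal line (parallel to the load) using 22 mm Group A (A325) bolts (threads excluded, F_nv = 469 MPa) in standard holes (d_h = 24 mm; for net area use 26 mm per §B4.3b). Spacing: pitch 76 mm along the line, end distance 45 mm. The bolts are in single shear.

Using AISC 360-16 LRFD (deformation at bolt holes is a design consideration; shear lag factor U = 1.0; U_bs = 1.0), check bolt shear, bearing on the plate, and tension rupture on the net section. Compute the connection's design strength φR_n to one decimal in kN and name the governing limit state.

Bolt shear: A_b = π(22)²/4 = 380.13 mm². φR_n = 0.75 × 469 × 380.13 × 3 × 1 = 401.1 kN.
Bearing (16 mm plate, F_u = 400 MPa): end bolts L_c = 45 − 24/2 = 33, R_n = min(1.2×33×16×400, 2.4×22×16×400) = 253.44 kN/bolt; interior L_c = 76 − 24 = 52, R_n = 337.92 kN/bolt. φR_n = 0.75 × (1×253.44 + 2×337.92) = 697.0 kN.
Tension rupture (net): A_n = (126 − 1×26)×16 = 1600 mm² (U = 1.0, A_e = A_n). φR_n = 0.75 × 400 × 1600 = 480.0 kN.
Governing: min(401.1, 697.0, 480.0) = 401.1 kN → bolt shear.

401.1 kN (bolt shear governs)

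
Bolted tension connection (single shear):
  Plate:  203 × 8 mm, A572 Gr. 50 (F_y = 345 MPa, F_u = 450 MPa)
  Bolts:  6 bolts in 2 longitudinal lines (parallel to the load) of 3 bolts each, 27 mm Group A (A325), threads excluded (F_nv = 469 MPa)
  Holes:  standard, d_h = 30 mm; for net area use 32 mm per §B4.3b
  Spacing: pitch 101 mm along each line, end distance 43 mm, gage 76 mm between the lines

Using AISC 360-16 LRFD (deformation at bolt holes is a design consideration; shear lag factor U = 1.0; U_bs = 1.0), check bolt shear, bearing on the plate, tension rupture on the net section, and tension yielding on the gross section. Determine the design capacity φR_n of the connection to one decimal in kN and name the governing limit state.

375.3 kN (net-section rupture governs)

Bolt shear: A_b = π(27)²/4 = 572.56 mm². φR_n = 0.75 × 469 × 572.56 × 6 × 1 = 1208.4 kN.
Bearing (8 mm plate, F_u = 450 MPa): end bolts L_c = 43 − 30/2 = 28, R_n = min(1.2×28×8×450, 2.4×27×8×450) = 120.96 kN/bolt; interior L_c = 101 − 30 = 71, R_n = 233.28 kN/bolt. φR_n = 0.75 × (2×120.96 + 4×233.28) = 881.3 kN.
Tension rupture (net): A_n = (203 − 2×32)×8 = 1112 mm² (U = 1.0, A_e = A_n). φR_n = 0.75 × 450 × 1112 = 375.3 kN.
Tension yield (gross): A_g = 203×8 = 1624 mm². φR_n = 0.90 × 345 × 1624 = 504.3 kN.
Governing: min(1208.4, 881.3, 375.3, 504.3) = 375.3 kN → net-section rupture.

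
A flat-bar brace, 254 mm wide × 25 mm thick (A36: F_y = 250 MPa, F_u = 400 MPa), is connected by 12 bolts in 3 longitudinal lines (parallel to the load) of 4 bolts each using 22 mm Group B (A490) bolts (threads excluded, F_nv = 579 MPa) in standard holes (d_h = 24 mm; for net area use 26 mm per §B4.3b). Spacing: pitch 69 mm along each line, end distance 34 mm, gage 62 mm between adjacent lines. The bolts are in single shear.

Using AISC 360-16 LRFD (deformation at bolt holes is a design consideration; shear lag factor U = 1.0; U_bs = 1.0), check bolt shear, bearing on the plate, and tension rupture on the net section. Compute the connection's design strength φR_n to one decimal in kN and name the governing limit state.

1320.0 kN (net-section rupture governs)

Bolt shear: A_b = π(22)²/4 = 380.13 mm². φR_n = 0.75 × 579 × 380.13 × 12 × 1 = 1980.9 kN.
Bearing (25 mm plate, F_u = 400 MPa): end bolts L_c = 34 − 24/2 = 22, R_n = min(1.2×22×25×400, 2.4×22×25×400) = 264 kN/bolt; interior L_c = 69 − 24 = 45, R_n = 528 kN/bolt. φR_n = 0.75 × (3×264 + 9×528) = 4158.0 kN.
Tension rupture (net): A_n = (254 − 3×26)×25 = 4400 mm² (U = 1.0, A_e = A_n). φR_n = 0.75 × 400 × 4400 = 1320.0 kN.
Governing: min(1980.9, 4158.0, 1320.0) = 1320.0 kN → net-section rupture.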